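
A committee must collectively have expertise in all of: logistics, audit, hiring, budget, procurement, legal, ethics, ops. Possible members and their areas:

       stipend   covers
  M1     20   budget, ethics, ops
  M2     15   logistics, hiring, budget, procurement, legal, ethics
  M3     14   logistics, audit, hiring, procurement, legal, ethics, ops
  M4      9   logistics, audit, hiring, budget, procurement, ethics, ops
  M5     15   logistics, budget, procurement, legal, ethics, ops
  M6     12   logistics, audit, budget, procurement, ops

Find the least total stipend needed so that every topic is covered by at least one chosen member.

M3, M4 cover every topic at stipend 14 + 9 = 23.
Any cover uses at least 2 members; among all covering selections none totals below 23.

23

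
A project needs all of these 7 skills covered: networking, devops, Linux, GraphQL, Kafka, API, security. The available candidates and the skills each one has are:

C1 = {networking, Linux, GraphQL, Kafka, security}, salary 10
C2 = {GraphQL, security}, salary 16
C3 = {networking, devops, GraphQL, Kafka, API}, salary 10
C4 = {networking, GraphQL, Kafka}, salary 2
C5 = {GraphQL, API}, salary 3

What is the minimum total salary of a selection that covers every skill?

C1, C3 cover every skill at salary 10 + 10 = 20.
Any cover uses at least 2 candidates; among all covering selections none totals below 20.
Greedy by coverage-per-salary would pick C4, C5, C1, C3 for 25 — worse than the optimum 20.

20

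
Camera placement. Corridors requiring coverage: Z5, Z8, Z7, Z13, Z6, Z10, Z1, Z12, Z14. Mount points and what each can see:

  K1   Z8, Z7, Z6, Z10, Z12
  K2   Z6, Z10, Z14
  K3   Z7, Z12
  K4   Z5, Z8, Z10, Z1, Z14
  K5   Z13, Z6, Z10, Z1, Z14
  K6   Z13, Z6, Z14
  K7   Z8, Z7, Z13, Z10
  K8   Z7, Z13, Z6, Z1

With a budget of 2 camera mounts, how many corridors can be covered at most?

Choosing K1, K4 covers {Z5, Z8, Z7, Z6, Z10, Z1, Z12, Z14} — 8 corridors.
No choice of 2 camera mounts does better; here Z13 is left uncovered.

8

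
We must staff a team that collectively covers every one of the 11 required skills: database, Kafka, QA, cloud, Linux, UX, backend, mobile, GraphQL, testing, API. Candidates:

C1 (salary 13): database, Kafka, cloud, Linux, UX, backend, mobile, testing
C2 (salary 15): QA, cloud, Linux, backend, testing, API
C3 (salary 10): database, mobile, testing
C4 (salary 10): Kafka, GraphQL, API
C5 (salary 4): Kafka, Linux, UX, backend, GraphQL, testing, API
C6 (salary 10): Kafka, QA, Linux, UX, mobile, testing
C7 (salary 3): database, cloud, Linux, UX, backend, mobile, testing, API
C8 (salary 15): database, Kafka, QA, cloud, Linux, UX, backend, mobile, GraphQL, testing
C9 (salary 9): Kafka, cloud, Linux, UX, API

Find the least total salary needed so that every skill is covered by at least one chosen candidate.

C5, C6, C7 cover every skill at salary 4 + 10 + 3 = 17.
Any cover uses at least 2 candidates; among all covering selections none totals below 17.

17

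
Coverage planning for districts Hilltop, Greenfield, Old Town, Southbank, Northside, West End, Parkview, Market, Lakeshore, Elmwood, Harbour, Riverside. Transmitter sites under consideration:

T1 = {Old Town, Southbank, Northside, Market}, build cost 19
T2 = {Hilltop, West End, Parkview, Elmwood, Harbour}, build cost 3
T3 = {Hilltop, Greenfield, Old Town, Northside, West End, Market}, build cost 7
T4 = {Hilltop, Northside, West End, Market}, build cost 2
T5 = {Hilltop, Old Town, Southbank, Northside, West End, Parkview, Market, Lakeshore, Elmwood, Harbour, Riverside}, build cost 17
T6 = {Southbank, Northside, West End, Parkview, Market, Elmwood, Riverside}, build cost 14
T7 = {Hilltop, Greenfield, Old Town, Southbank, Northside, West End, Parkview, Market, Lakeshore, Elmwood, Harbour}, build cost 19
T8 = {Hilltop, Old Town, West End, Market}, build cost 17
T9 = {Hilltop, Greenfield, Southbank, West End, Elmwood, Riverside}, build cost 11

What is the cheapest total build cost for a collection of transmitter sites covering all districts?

T3, T5 cover every district at build cost 7 + 17 = 24.
Any cover uses at least 2 transmitter sites; among all covering selections none totals below 24.

24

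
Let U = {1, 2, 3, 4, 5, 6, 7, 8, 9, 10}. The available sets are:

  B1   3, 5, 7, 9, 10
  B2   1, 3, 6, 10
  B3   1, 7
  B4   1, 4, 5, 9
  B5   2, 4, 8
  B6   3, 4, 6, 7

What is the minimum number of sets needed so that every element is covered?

3

B1, B2, B5 together cover {1, 2, 3, 4, 5, 6, 7, 8, 9, 10} — every element.
No 2 of the 6 sets cover everything (all 15 pairs fall short), so 3 is minimum.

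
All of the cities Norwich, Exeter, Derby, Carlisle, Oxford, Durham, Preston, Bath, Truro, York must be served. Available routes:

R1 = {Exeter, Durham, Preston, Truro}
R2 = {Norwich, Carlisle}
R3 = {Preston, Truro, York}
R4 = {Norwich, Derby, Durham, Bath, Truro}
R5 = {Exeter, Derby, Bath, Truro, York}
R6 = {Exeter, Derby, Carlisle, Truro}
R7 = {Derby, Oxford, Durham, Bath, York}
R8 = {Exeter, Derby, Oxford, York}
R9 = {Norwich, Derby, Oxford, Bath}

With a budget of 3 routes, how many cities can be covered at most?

10

Choosing R1, R2, R7 covers {Norwich, Exeter, Derby, Carlisle, Oxford, Durham, Preston, Bath, Truro, York} — 10 cities.
That is all 10 cities.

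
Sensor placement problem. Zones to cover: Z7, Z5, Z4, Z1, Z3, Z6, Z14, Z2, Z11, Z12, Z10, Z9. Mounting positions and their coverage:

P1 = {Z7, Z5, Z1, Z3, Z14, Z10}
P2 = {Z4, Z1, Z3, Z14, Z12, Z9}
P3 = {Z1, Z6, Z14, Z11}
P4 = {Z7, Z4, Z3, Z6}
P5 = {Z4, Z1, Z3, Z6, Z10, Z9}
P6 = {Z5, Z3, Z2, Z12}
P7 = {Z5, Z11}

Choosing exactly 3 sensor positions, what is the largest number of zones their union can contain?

11

Choosing P1, P2, P3 covers {Z7, Z5, Z4, Z1, Z3, Z6, Z14, Z11, Z12, Z10, Z9} — 11 zones.
No choice of 3 sensor positions does better; here Z2 is left uncovered.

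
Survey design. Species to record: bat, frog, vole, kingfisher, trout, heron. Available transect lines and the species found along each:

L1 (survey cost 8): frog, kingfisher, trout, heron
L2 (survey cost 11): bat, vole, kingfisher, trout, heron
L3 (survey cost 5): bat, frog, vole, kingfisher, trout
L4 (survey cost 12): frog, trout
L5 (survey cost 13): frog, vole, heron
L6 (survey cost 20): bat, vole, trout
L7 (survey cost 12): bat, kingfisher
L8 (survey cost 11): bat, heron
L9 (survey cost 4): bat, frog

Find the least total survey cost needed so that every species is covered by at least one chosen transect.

13

L1, L3 cover every species at survey cost 8 + 5 = 13.
Any cover uses at least 2 transects; among all covering selections none totals below 13.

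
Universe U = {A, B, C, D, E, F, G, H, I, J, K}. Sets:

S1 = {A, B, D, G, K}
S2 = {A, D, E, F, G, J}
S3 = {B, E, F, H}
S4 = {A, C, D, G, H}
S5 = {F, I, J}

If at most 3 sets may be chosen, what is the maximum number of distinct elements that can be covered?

Choosing S1, S2, S4 covers {A, B, C, D, E, F, G, H, J, K} — 10 elements.
No choice of 3 sets does better; here I is left uncovered.

10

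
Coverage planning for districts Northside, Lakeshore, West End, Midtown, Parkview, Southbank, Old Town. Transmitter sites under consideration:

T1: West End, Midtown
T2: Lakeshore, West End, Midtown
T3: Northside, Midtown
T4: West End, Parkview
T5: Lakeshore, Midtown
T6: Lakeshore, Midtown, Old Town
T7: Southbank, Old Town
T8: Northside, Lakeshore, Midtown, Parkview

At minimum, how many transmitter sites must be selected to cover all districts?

T1, T7, T8 together cover {Northside, Lakeshore, West End, Midtown, Parkview, Southbank, Old Town} — every district.
No 2 of the 8 transmitter sites cover everything (all 28 pairs fall short), so 3 is minimum.

3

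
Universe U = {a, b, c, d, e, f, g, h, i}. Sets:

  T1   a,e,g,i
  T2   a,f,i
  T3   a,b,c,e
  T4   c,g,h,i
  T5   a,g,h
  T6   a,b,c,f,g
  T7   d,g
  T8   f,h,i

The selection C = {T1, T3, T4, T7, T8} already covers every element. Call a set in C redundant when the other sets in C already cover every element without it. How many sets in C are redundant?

Drop T1: the rest still cover every element — redundant.
Drop T3: b uncovered — not redundant.
Drop T4: the rest still cover every element — redundant.
Drop T7: d uncovered — not redundant.
Drop T8: f uncovered — not redundant.
2 redundant: T1, T4.

2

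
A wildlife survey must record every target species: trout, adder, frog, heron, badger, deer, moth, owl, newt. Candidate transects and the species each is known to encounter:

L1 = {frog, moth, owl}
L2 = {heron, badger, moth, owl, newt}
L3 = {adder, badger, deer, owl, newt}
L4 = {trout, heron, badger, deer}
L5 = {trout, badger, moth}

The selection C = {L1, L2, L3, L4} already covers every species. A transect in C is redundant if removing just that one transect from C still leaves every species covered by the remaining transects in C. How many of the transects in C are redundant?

Drop L1: frog uncovered — not redundant.
Drop L2: the rest still cover every species — redundant.
Drop L3: adder uncovered — not redundant.
Drop L4: trout uncovered — not redundant.
1 redundant: L2.

1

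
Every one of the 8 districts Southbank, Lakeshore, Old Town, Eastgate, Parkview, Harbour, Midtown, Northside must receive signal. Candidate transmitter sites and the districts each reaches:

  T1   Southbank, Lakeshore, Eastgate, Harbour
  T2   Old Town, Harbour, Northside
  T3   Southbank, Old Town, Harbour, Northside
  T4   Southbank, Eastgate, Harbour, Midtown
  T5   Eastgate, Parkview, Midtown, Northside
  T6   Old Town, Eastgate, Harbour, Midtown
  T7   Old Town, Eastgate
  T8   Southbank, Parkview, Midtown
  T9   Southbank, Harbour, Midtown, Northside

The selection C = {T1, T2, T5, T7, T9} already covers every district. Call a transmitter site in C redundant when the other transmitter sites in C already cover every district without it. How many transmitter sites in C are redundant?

3

Drop T1: Lakeshore uncovered — not redundant.
Drop T2: the rest still cover every district — redundant.
Drop T5: Parkview uncovered — not redundant.
Drop T7: the rest still cover every district — redundant.
Drop T9: the rest still cover every district — redundant.
3 redundant: T2, T7, T9.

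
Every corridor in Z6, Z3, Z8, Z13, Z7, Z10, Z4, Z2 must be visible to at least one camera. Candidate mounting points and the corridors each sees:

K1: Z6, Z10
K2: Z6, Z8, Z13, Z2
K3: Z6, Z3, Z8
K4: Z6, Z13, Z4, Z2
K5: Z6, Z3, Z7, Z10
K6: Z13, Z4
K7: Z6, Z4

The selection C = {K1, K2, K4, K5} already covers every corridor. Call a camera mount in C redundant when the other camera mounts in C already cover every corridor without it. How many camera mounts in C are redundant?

1

Drop K1: the rest still cover every corridor — redundant.
Drop K2: Z8 uncovered — not redundant.
Drop K4: Z4 uncovered — not redundant.
Drop K5: Z3, Z7 uncovered — not redundant.
1 redundant: K1.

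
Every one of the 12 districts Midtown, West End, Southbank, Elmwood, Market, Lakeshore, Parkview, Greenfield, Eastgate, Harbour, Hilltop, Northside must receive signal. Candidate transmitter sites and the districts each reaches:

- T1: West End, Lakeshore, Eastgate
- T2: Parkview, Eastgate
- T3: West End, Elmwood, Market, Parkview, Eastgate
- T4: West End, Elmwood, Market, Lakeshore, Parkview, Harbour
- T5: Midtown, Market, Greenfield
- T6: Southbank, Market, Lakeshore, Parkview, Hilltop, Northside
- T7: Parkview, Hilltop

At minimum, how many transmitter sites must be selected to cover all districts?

T1, T4, T5, T6 together cover {Midtown, West End, Southbank, Elmwood, Market, Lakeshore, Parkview, Greenfield, Eastgate, Harbour, Hilltop, Northside} — every district.
No 3 of the 7 transmitter sites cover everything (all 35 triples fall short), so 4 is minimum.

4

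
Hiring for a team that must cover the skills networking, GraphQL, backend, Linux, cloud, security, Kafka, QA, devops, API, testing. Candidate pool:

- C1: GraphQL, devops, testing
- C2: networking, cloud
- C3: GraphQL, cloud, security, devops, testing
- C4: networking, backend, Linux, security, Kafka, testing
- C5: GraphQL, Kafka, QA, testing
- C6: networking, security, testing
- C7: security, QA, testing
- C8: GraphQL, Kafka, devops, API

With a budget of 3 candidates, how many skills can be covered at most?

Choosing C2, C4, C8 covers {networking, GraphQL, backend, Linux, cloud, security, Kafka, devops, API, testing} — 10 skills.
No choice of 3 candidates does better; here QA is left uncovered.

10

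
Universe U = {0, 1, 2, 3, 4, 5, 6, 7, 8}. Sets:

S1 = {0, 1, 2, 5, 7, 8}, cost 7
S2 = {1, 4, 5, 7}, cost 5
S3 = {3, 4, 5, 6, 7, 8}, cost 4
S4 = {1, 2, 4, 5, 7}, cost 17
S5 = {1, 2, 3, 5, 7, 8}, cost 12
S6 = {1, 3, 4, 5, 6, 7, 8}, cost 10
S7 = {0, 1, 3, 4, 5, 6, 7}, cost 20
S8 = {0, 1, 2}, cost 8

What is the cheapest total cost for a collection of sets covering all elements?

S1, S3 cover every element at cost 7 + 4 = 11.
Any cover uses at least 2 sets; among all covering selections none totals below 11.

11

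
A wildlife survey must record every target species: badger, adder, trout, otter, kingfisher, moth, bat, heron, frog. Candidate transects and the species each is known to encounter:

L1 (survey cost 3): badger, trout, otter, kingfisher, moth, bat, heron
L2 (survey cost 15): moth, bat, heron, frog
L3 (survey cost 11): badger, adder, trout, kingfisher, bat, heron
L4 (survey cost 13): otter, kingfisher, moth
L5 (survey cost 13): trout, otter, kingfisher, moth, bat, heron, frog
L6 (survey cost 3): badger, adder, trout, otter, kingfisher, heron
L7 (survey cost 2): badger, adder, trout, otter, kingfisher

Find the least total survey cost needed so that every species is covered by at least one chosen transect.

L5, L7 cover every species at survey cost 13 + 2 = 15.
Any cover uses at least 2 transects; among all covering selections none totals below 15.
Greedy by coverage-per-survey cost would pick L7, L1, L5 for 18 — worse than the optimum 15.

15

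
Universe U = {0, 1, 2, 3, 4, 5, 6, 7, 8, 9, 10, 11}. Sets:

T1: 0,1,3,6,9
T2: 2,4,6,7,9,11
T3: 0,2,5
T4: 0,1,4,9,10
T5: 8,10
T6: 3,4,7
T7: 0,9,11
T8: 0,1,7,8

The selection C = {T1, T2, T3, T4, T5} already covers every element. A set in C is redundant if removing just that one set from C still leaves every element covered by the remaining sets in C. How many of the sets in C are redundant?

1

Drop T1: 3 uncovered — not redundant.
Drop T2: 7, 11 uncovered — not redundant.
Drop T3: 5 uncovered — not redundant.
Drop T4: the rest still cover every element — redundant.
Drop T5: 8 uncovered — not redundant.
1 redundant: T4.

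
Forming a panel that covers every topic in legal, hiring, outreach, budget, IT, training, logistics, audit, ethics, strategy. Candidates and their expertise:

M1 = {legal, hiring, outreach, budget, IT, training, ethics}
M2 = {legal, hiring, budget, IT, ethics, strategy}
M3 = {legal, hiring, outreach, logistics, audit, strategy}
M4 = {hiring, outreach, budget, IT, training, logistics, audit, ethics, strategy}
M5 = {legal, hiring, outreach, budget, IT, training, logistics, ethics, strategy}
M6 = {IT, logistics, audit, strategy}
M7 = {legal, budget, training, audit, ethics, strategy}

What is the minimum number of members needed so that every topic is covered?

2

M1, M3 together cover {legal, hiring, outreach, budget, IT, training, logistics, audit, ethics, strategy} — every topic.
No single member contains all 10 topics, so 2 is optimal.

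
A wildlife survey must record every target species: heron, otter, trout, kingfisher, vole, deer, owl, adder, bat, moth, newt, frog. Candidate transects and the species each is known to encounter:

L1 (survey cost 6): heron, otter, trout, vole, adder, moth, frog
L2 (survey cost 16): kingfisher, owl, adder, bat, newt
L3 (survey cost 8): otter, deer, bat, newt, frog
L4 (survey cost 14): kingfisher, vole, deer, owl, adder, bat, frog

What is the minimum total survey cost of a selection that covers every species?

28

L1, L3, L4 cover every species at survey cost 6 + 8 + 14 = 28.
Any cover uses at least 3 transects; among all covering selections none totals below 28.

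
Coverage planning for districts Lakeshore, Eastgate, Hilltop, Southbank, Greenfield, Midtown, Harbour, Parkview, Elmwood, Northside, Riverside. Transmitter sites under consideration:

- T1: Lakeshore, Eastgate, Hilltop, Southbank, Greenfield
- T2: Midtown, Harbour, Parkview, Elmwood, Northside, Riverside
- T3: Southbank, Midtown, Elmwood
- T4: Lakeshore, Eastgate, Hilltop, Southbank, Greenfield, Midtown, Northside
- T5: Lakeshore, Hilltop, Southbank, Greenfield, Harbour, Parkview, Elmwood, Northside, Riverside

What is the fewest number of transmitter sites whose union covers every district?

T1, T2 together cover {Lakeshore, Eastgate, Hilltop, Southbank, Greenfield, Midtown, Harbour, Parkview, Elmwood, Northside, Riverside} — every district.
No single transmitter site contains all 11 districts, so 2 is optimal.

2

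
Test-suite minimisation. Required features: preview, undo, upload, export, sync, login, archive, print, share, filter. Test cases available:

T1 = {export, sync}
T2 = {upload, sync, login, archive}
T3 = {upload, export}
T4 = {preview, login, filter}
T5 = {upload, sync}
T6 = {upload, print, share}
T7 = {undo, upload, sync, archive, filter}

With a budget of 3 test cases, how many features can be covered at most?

9

Choosing T4, T6, T7 covers {preview, undo, upload, sync, login, archive, print, share, filter} — 9 features.
No choice of 3 test cases does better; here export is left uncovered.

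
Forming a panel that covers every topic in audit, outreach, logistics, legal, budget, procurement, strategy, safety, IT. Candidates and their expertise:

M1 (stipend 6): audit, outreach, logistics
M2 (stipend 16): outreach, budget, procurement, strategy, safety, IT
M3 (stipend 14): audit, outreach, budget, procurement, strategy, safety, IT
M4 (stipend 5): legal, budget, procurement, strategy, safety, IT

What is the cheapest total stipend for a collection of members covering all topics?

11

M1, M4 cover every topic at stipend 6 + 5 = 11.
Any cover uses at least 2 members; among all covering selections none totals below 11.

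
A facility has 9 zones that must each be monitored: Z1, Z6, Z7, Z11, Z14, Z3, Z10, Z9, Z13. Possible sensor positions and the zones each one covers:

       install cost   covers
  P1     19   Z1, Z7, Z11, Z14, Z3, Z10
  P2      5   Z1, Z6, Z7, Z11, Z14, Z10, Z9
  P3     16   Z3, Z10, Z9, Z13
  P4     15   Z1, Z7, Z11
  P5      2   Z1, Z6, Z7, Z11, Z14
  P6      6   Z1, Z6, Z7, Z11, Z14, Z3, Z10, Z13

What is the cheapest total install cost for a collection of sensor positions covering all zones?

11

P2, P6 cover every zone at install cost 5 + 6 = 11.
Any cover uses at least 2 sensor positions; among all covering selections none totals below 11.
Greedy by coverage-per-install cost would pick P5, P6, P2 for 13 — worse than the optimum 11.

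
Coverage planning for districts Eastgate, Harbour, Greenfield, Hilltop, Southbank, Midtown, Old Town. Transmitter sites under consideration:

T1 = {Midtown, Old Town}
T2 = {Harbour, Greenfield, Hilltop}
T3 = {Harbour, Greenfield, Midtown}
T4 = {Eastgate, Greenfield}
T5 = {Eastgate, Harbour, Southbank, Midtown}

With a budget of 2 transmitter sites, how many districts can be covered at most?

Choosing T2, T5 covers {Eastgate, Harbour, Greenfield, Hilltop, Southbank, Midtown} — 6 districts.
No choice of 2 transmitter sites does better; here Old Town is left uncovered.

6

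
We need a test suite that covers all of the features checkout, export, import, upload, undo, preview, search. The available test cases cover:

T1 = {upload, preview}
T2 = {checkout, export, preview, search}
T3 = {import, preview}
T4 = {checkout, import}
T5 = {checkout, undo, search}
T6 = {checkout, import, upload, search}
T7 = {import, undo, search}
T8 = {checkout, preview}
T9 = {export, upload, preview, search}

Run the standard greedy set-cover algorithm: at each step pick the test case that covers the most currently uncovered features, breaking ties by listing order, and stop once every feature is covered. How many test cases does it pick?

Pick 1: T2 covers 4 new features (checkout, export, preview, search).
Pick 2: T6 covers 2 new features (import, upload).
Pick 3: T5 covers 1 new features (undo).
Greedy uses 3 test cases.

3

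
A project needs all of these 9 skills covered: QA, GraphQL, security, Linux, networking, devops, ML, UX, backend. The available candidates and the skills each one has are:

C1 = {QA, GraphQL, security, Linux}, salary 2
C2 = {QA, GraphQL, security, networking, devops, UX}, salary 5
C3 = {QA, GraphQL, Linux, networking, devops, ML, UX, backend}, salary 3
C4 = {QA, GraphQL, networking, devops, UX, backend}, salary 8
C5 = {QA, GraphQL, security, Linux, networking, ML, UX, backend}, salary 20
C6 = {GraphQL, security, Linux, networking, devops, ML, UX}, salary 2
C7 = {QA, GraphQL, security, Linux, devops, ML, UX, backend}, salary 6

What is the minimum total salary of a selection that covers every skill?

C1, C3 cover every skill at salary 2 + 3 = 5.
Any cover uses at least 2 candidates; among all covering selections none totals below 5.

5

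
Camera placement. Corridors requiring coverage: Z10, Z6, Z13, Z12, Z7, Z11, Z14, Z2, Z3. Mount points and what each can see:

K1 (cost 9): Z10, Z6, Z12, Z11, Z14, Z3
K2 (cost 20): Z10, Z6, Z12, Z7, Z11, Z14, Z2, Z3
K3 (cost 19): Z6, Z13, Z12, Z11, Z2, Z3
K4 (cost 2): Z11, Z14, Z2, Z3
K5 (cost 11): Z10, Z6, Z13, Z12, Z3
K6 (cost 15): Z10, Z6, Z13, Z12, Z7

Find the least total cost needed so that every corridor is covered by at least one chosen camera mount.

17

K4, K6 cover every corridor at cost 2 + 15 = 17.
Any cover uses at least 2 camera mounts; among all covering selections none totals below 17.
Greedy by coverage-per-cost would pick K4, K5, K6 for 28 — worse than the optimum 17.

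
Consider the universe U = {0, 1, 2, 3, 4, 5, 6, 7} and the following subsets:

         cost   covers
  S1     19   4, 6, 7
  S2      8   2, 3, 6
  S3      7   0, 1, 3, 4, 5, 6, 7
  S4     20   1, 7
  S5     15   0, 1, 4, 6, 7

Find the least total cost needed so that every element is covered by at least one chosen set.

S2, S3 cover every element at cost 8 + 7 = 15.
Any cover uses at least 2 sets; among all covering selections none totals below 15.

15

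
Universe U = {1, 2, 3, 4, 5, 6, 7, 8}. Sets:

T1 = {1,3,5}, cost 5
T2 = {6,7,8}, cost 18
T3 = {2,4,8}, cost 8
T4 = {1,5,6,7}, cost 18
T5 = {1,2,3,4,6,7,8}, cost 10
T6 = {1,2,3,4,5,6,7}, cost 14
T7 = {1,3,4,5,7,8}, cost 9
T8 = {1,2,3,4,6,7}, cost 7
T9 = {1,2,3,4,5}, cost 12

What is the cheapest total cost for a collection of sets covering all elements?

15

T1, T5 cover every element at cost 5 + 10 = 15.
Any cover uses at least 2 sets; among all covering selections none totals below 15.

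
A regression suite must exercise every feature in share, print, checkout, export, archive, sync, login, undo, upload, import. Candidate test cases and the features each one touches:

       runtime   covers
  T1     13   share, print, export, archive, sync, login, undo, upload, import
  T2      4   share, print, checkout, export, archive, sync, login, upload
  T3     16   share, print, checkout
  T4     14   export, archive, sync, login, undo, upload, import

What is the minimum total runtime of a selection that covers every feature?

T1, T2 cover every feature at runtime 13 + 4 = 17.
Any cover uses at least 2 test cases; among all covering selections none totals below 17.

17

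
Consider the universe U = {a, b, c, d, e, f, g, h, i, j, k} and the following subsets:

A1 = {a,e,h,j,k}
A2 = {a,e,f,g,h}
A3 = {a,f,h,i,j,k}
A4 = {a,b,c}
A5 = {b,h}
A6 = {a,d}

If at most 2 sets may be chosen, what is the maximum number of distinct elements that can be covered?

Choosing A2, A3 covers {a, e, f, g, h, i, j, k} — 8 elements.
No choice of 2 sets does better; here b, c, d are left uncovered.

8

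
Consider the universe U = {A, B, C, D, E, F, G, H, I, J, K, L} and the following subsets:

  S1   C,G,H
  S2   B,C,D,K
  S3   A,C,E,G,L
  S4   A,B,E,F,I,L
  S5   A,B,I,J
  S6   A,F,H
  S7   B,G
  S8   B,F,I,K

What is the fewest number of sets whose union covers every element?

4

S1, S2, S4, S5 together cover {A, B, C, D, E, F, G, H, I, J, K, L} — every element.
No 3 of the 8 sets cover everything (all 56 triples fall short), so 4 is minimum.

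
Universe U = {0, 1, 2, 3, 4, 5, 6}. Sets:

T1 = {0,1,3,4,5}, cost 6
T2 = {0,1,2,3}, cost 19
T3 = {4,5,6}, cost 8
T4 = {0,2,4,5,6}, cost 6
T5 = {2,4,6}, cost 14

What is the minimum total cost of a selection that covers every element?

T1, T4 cover every element at cost 6 + 6 = 12.
Any cover uses at least 2 sets; among all covering selections none totals below 12.

12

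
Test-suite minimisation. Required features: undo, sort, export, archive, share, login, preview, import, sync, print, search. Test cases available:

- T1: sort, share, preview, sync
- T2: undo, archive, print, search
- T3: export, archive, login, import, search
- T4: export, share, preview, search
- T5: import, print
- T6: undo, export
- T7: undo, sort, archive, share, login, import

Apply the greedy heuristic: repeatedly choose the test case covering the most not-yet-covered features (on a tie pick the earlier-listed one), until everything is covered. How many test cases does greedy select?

Pick 1: T7 covers 6 new features (undo, sort, archive, share, login, import).
Pick 2: T4 covers 3 new features (export, preview, search).
Pick 3: T1 covers 1 new features (sync).
Pick 4: T2 covers 1 new features (print).
Greedy uses 4 test cases. (The true minimum is 3.)

4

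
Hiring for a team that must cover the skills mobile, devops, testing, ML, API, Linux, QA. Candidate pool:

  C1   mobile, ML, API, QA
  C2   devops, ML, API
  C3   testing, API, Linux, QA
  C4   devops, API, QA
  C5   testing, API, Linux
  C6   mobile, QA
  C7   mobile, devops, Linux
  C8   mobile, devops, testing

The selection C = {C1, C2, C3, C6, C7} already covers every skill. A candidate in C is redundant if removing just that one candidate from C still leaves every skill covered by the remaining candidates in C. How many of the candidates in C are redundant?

4

Drop C1: the rest still cover every skill — redundant.
Drop C2: the rest still cover every skill — redundant.
Drop C3: testing uncovered — not redundant.
Drop C6: the rest still cover every skill — redundant.
Drop C7: the rest still cover every skill — redundant.
4 redundant: C1, C2, C6, C7.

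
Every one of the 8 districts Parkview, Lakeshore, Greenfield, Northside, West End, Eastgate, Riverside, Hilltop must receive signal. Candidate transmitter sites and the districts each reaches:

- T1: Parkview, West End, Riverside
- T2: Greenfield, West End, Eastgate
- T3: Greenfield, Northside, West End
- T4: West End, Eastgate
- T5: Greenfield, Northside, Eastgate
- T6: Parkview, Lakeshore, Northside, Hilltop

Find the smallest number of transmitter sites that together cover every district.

T1, T2, T6 together cover {Parkview, Lakeshore, Greenfield, Northside, West End, Eastgate, Riverside, Hilltop} — every district.
No 2 of the 6 transmitter sites cover everything (all 15 pairs fall short), so 3 is minimum.

3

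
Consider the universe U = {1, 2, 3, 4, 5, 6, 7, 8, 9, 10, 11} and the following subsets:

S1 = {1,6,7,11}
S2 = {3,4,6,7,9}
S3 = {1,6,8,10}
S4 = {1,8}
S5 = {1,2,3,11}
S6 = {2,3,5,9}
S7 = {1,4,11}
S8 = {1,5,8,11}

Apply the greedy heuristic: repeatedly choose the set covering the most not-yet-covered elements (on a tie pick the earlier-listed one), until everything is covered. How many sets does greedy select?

4

Pick 1: S2 covers 5 new elements (3, 4, 6, 7, 9).
Pick 2: S8 covers 4 new elements (1, 5, 8, 11).
Pick 3: S3 covers 1 new elements (10).
Pick 4: S5 covers 1 new elements (2).
Greedy uses 4 sets.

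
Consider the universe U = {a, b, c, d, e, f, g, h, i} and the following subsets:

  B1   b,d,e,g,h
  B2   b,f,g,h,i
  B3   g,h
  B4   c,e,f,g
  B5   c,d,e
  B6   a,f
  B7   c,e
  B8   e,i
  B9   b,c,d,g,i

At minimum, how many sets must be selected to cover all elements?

B1, B6, B9 together cover {a, b, c, d, e, f, g, h, i} — every element.
No 2 of the 9 sets cover everything (all 36 pairs fall short), so 3 is minimum.
Greedy (largest uncovered first) would take B1, B2, B4, B6 — 4 sets — but 3 suffice.

3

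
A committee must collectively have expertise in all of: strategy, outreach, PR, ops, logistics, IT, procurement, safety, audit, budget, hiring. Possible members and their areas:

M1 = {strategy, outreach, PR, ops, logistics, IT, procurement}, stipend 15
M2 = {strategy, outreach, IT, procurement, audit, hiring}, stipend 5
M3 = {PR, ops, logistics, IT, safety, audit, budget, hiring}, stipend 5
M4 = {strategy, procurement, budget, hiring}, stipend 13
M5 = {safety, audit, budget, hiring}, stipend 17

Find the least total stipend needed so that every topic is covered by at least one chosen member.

M2, M3 cover every topic at stipend 5 + 5 = 10.
Any cover uses at least 2 members; among all covering selections none totals below 10.

10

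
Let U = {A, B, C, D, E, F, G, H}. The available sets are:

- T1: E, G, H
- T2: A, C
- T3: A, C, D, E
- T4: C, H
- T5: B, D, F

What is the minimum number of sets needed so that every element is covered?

T1, T2, T5 together cover {A, B, C, D, E, F, G, H} — every element.
No 2 of the 5 sets cover everything (all 10 pairs fall short), so 3 is minimum.

3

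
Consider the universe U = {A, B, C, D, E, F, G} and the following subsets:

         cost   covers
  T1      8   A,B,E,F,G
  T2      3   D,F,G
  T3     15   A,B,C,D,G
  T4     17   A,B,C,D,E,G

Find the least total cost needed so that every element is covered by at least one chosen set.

20

T2, T4 cover every element at cost 3 + 17 = 20.
Any cover uses at least 2 sets; among all covering selections none totals below 20.
Greedy by coverage-per-cost would pick T2, T1, T3 for 26 — worse than the optimum 20.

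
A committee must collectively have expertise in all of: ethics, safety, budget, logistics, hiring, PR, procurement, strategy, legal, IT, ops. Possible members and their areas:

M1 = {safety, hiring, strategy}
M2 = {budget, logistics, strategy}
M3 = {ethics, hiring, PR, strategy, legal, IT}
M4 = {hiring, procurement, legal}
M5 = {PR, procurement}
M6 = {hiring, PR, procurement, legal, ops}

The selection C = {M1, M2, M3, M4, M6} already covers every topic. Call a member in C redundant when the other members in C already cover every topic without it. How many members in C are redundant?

1

Drop M1: safety uncovered — not redundant.
Drop M2: budget, logistics uncovered — not redundant.
Drop M3: ethics, IT uncovered — not redundant.
Drop M4: the rest still cover every topic — redundant.
Drop M6: ops uncovered — not redundant.
1 redundant: M4.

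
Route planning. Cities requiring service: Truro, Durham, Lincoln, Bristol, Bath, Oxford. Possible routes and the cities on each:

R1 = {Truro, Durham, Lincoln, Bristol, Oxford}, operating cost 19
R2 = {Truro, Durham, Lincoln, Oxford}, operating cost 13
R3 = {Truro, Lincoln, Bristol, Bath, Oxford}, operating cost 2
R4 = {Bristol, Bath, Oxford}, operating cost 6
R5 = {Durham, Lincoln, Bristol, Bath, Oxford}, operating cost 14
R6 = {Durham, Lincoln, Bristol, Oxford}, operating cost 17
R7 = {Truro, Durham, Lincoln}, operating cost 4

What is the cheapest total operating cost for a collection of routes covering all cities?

6

R3, R7 cover every city at operating cost 2 + 4 = 6.
Any cover uses at least 2 routes; among all covering selections none totals below 6.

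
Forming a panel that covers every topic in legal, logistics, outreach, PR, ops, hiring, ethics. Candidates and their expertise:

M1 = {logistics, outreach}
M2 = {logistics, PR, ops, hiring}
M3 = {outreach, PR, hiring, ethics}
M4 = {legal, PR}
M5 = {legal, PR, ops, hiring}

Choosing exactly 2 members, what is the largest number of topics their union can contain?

6

Choosing M1, M5 covers {legal, logistics, outreach, PR, ops, hiring} — 6 topics.
No choice of 2 members does better; here ethics is left uncovered.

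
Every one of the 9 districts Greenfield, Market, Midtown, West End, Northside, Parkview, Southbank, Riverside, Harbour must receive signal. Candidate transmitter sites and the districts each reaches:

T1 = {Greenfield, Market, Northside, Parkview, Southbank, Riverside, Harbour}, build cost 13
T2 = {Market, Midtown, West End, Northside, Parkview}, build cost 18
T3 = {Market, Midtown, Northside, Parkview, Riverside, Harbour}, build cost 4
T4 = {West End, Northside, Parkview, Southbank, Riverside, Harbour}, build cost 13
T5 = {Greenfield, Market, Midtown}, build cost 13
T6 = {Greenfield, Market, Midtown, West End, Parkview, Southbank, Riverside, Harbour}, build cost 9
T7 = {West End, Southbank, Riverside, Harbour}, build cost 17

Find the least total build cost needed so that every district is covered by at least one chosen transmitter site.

13

T3, T6 cover every district at build cost 4 + 9 = 13.
Any cover uses at least 2 transmitter sites; among all covering selections none totals below 13.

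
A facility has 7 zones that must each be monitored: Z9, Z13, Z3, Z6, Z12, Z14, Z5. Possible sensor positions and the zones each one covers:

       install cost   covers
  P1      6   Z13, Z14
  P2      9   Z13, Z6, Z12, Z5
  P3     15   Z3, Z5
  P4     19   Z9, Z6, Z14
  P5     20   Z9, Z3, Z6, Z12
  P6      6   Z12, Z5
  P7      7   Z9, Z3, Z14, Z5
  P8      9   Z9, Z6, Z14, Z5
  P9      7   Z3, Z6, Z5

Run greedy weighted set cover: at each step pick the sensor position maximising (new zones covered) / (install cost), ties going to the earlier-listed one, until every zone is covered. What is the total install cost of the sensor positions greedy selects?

Pick 1: P7 adds 4 new (Z9, Z3, Z14, Z5) at install cost 7 (ratio 4/7).
Pick 2: P2 adds 3 new (Z13, Z6, Z12) at install cost 9 (ratio 3/9).
Greedy total install cost: 7 + 9 = 16.

16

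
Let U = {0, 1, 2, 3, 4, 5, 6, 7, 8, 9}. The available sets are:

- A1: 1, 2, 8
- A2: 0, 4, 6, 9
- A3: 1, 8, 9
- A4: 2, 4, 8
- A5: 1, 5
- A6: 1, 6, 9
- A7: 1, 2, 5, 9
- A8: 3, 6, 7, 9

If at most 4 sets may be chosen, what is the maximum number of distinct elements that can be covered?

Choosing A1, A2, A5, A8 covers {0, 1, 2, 3, 4, 5, 6, 7, 8, 9} — 10 elements.
That is all 10 elements.

10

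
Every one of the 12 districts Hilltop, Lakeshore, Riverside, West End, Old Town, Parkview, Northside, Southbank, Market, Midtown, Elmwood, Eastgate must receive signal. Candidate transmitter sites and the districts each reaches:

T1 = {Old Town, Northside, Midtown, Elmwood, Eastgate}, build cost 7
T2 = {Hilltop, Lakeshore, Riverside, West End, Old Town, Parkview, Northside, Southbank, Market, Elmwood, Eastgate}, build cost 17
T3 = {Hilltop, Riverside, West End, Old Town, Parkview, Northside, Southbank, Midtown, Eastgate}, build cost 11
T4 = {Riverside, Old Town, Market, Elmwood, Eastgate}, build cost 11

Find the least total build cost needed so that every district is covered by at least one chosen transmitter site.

T1, T2 cover every district at build cost 7 + 17 = 24.
Any cover uses at least 2 transmitter sites; among all covering selections none totals below 24.

24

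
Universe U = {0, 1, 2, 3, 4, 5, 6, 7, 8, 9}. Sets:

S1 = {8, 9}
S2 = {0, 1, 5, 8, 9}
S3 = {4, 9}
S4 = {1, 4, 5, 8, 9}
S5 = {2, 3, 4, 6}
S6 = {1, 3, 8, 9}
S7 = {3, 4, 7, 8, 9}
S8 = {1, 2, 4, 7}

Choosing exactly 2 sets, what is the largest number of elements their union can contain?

9

Choosing S2, S5 covers {0, 1, 2, 3, 4, 5, 6, 8, 9} — 9 elements.
No choice of 2 sets does better; here 7 is left uncovered.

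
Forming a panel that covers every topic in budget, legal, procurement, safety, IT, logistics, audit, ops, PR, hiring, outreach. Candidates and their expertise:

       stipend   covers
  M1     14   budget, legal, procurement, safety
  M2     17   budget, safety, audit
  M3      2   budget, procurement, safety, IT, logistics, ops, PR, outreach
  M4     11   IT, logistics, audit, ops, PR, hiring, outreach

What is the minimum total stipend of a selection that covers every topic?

25

M1, M4 cover every topic at stipend 14 + 11 = 25.
Any cover uses at least 2 members; among all covering selections none totals below 25.
Greedy by coverage-per-stipend would pick M3, M4, M1 for 27 — worse than the optimum 25.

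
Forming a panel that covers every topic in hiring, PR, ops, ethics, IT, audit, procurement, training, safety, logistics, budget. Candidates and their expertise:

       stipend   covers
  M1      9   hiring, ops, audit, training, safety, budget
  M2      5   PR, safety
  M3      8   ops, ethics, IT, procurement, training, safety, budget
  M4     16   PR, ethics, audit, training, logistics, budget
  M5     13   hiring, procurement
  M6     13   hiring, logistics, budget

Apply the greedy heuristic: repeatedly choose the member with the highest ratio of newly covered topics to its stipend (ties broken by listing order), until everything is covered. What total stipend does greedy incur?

35

Pick 1: M3 adds 7 new (ops, ethics, IT, procurement, training, safety, budget) at stipend 8 (ratio 7/8).
Pick 2: M1 adds 2 new (hiring, audit) at stipend 9 (ratio 2/9).
Pick 3: M2 adds 1 new (PR) at stipend 5 (ratio 1/5).
Pick 4: M6 adds 1 new (logistics) at stipend 13 (ratio 1/13).
Greedy total stipend: 8 + 9 + 5 + 13 = 35. (The true optimum is 33, so greedy overshoots here.)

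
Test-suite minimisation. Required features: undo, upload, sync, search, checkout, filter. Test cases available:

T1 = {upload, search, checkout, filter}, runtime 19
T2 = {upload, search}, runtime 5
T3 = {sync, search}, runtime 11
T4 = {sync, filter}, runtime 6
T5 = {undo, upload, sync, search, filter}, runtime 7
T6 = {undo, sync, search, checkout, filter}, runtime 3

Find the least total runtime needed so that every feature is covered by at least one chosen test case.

T2, T6 cover every feature at runtime 5 + 3 = 8.
Any cover uses at least 2 test cases; among all covering selections none totals below 8.

8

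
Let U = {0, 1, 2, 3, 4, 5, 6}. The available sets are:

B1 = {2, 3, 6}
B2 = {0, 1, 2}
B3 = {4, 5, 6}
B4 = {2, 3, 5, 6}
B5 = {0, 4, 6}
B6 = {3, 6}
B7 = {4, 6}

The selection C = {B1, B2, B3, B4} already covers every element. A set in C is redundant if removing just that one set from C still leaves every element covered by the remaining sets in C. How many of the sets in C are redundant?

Drop B1: the rest still cover every element — redundant.
Drop B2: 0, 1 uncovered — not redundant.
Drop B3: 4 uncovered — not redundant.
Drop B4: the rest still cover every element — redundant.
2 redundant: B1, B4.

2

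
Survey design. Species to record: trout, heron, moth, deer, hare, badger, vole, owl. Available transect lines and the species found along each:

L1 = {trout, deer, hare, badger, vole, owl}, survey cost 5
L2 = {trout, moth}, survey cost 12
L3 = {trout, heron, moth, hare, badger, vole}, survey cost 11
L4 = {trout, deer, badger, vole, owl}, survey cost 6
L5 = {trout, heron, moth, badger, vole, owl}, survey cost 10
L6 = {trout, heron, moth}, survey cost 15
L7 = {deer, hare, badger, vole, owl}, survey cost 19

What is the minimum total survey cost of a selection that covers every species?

L1, L5 cover every species at survey cost 5 + 10 = 15.
Any cover uses at least 2 transects; among all covering selections none totals below 15.

15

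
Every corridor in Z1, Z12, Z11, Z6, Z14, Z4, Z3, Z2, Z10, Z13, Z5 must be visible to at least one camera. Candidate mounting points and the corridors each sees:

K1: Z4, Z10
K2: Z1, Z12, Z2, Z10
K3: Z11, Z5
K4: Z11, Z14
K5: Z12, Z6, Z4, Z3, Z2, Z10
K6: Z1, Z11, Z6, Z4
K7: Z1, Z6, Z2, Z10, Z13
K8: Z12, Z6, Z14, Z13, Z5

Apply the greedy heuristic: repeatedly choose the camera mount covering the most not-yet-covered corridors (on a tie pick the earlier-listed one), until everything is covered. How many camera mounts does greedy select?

3

Pick 1: K5 covers 6 new corridors (Z12, Z6, Z4, Z3, Z2, Z10).
Pick 2: K8 covers 3 new corridors (Z14, Z13, Z5).
Pick 3: K6 covers 2 new corridors (Z1, Z11).
Greedy uses 3 camera mounts.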